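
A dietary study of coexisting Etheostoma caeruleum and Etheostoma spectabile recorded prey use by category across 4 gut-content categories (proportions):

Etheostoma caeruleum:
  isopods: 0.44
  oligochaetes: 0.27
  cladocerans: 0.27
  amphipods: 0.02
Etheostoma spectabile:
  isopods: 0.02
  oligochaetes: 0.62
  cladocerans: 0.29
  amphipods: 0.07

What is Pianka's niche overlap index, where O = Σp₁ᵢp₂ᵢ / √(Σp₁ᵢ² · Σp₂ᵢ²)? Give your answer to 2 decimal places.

0.64

Σ p₁ᵢp₂ᵢ = 0.0088 + 0.1674 + 0.0783 + 0.0014 = 0.2559
Σp_1ᵢ² = 0.44² + 0.27² + 0.27² + 0.02² = 0.1936 + 0.0729 + 0.0729 + 0.0004 = 0.3398
Σp_2ᵢ² = 0.02² + 0.62² + 0.29² + 0.07² = 0.0004 + 0.3844 + 0.0841 + 0.0049 = 0.4738
O = 0.2559 / √(0.3398 × 0.4738) = 0.2559 / 0.40124 = 0.6378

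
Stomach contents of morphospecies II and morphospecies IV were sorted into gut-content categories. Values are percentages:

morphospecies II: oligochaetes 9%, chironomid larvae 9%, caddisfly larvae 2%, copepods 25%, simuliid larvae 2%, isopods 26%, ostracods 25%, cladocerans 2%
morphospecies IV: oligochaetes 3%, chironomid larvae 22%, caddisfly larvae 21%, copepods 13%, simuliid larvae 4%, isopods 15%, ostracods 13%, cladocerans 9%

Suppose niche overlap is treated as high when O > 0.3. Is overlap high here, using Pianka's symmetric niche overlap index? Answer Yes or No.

Convert percentages to proportions (divide by 100).
Σ p₁ᵢp₂ᵢ = 0.0027 + 0.0198 + 0.0042 + 0.0325 + 0.0008 + 0.0390 + 0.0325 + 0.0018 = 0.1333
Σp_1ᵢ² = 0.09² + 0.09² + 0.02² + 0.25² + 0.02² + 0.26² + 0.25² + 0.02² = 0.0081 + 0.0081 + 0.0004 + 0.0625 + 0.0004 + 0.0676 + 0.0625 + 0.0004 = 0.2100
Σp_2ᵢ² = 0.03² + 0.22² + 0.21² + 0.13² + 0.04² + 0.15² + 0.13² + 0.09² = 0.0009 + 0.0484 + 0.0441 + 0.0169 + 0.0016 + 0.0225 + 0.0169 + 0.0081 = 0.1594
O = 0.1333 / √(0.2100 × 0.1594) = 0.1333 / 0.18296 = 0.7286
O = 0.7286 > 0.3 → Yes.

Yes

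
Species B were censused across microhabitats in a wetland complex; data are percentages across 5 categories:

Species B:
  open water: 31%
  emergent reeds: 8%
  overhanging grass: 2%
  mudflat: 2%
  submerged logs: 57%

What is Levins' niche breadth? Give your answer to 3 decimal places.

Convert percentages to proportions (divide by 100).
Σpᵢ² = 0.31² + 0.08² + 0.02² + 0.02² + 0.57² = 0.0961 + 0.0064 + 0.0004 + 0.0004 + 0.3249 = 0.4282
B = 1 / 0.4282 = 2.33536

2.335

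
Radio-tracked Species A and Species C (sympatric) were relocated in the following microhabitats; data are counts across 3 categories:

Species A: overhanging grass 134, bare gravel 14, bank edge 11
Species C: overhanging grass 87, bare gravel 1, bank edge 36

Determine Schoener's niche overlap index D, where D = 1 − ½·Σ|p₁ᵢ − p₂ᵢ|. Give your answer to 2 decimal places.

0.78

Proportions for Species A (n=159): 134/159=0.8428, 14/159=0.0881, 11/159=0.0692
Proportions for Species C (n=124): 87/124=0.7016, 1/124=0.0081, 36/124=0.2903
Σ|p₁ᵢ − p₂ᵢ| = 0.1412 + 0.0800 + 0.2211 = 0.4423
D = 1 − ½ × 0.4423 = 1 − 0.22115 = 0.77885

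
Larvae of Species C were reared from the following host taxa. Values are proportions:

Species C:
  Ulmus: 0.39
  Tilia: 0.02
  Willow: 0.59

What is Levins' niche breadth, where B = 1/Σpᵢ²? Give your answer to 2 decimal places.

2.00

Σpᵢ² = 0.39² + 0.02² + 0.59² = 0.1521 + 0.0004 + 0.3481 = 0.5006
B = 1 / 0.5006 = 1.9976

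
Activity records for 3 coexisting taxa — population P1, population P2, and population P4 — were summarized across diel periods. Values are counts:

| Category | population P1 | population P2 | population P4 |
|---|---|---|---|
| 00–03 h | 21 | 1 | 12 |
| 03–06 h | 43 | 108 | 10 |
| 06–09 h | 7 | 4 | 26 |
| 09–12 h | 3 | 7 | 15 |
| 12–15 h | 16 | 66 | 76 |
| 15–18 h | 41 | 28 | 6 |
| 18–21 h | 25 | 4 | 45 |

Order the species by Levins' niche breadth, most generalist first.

Proportions for population P1 (n=156): 21/156=0.1346, 43/156=0.2756, 7/156=0.0449, 3/156=0.0192, 16/156=0.1026, 41/156=0.2628, 25/156=0.1603
Proportions for population P2 (n=218): 1/218=0.0046, 108/218=0.4954, 4/218=0.0183, 7/218=0.0321, 66/218=0.3028, 28/218=0.1284, 4/218=0.0183
Proportions for population P4 (n=190): 12/190=0.0632, 10/190=0.0526, 26/190=0.1368, 15/190=0.0789, 76/190=0.4000, 6/190=0.0316, 45/190=0.2368
Σp_P1ᵢ² = 0.1346² + 0.2756² + 0.0449² + 0.0192² + 0.1026² + 0.2628² + 0.1603² = 0.018117 + 0.075955 + 0.002016 + 0.000369 + 0.010527 + 0.069064 + 0.025696 = 0.201744
B_P1 = 1 / 0.201744 = 4.9568
Σp_P2ᵢ² = 0.0046² + 0.4954² + 0.0183² + 0.0321² + 0.3028² + 0.1284² + 0.0183² = 0.000021 + 0.245421 + 0.000335 + 0.001030 + 0.091688 + 0.016487 + 0.000335 = 0.355317
B_P2 = 1 / 0.355317 = 2.8144
Σp_P4ᵢ² = 0.0632² + 0.0526² + 0.1368² + 0.0789² + 0.4000² + 0.0316² + 0.2368² = 0.003994 + 0.002767 + 0.018714 + 0.006225 + 0.160000 + 0.000999 + 0.056074 = 0.248773
B_P4 = 1 / 0.248773 = 4.0197
Ranking by B (broadest → narrowest): population P1 (4.96) > population P4 (4.02) > population P2 (2.81)

population P1 > population P4 > population P2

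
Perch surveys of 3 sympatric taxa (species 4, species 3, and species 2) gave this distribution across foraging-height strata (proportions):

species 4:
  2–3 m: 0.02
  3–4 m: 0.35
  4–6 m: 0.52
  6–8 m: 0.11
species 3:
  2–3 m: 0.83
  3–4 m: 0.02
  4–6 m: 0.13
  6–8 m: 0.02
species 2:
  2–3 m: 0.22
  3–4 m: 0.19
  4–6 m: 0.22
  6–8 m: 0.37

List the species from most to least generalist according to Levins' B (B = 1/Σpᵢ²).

Σp_4ᵢ² = 0.02² + 0.35² + 0.52² + 0.11² = 0.0004 + 0.1225 + 0.2704 + 0.0121 = 0.4054
B_4 = 1 / 0.4054 = 2.4667
Σp_3ᵢ² = 0.83² + 0.02² + 0.13² + 0.02² = 0.6889 + 0.0004 + 0.0169 + 0.0004 = 0.7066
B_3 = 1 / 0.7066 = 1.4152
Σp_2ᵢ² = 0.22² + 0.19² + 0.22² + 0.37² = 0.0484 + 0.0361 + 0.0484 + 0.1369 = 0.2698
B_2 = 1 / 0.2698 = 3.7064
Ranking by B (broadest → narrowest): species 2 (3.71) > species 4 (2.47) > species 3 (1.42)

species 2 > species 4 > species 3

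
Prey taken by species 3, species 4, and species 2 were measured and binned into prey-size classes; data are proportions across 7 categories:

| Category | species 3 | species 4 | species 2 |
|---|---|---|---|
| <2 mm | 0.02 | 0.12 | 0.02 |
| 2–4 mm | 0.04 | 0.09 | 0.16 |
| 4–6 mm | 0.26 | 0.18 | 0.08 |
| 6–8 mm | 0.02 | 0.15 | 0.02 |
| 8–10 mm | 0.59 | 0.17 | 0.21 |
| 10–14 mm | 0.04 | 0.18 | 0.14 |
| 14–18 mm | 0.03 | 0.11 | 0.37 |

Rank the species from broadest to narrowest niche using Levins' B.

Σp_3ᵢ² = 0.02² + 0.04² + 0.26² + 0.02² + 0.59² + 0.04² + 0.03² = 0.0004 + 0.0016 + 0.0676 + 0.0004 + 0.3481 + 0.0016 + 0.0009 = 0.4206
B_3 = 1 / 0.4206 = 2.3776
Σp_4ᵢ² = 0.12² + 0.09² + 0.18² + 0.15² + 0.17² + 0.18² + 0.11² = 0.0144 + 0.0081 + 0.0324 + 0.0225 + 0.0289 + 0.0324 + 0.0121 = 0.1508
B_4 = 1 / 0.1508 = 6.6313
Σp_2ᵢ² = 0.02² + 0.16² + 0.08² + 0.02² + 0.21² + 0.14² + 0.37² = 0.0004 + 0.0256 + 0.0064 + 0.0004 + 0.0441 + 0.0196 + 0.1369 = 0.2334
B_2 = 1 / 0.2334 = 4.2845
Ranking by B (broadest → narrowest): species 4 (6.63) > species 2 (4.28) > species 3 (2.38)

species 4 > species 2 > species 3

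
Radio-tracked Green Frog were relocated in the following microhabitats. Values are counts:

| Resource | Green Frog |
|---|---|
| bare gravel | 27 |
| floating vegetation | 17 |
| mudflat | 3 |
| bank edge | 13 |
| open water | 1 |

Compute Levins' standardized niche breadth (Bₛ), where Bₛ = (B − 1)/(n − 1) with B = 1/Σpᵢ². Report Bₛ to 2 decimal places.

Proportions for Green Frog (n=61): 27/61=0.4426, 17/61=0.2787, 3/61=0.0492, 13/61=0.2131, 1/61=0.0164
Σpᵢ² = 0.4426² + 0.2787² + 0.0492² + 0.2131² + 0.0164² = 0.195895 + 0.077674 + 0.002421 + 0.045412 + 0.000269 = 0.321671
B = 1 / 0.321671 = 3.1088
Bₛ = (B − 1)/(n − 1) = (3.1088 − 1)/(5 − 1) = 2.1088/4 = 0.5272

0.53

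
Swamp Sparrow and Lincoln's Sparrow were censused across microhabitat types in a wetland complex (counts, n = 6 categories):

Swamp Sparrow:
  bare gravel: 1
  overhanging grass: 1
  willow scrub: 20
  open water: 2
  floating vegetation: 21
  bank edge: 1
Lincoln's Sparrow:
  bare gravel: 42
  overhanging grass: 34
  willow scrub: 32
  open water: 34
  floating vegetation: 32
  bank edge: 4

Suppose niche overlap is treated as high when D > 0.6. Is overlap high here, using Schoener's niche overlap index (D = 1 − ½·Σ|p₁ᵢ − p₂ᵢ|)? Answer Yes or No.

Proportions for Swamp Sparrow (n=46): 1/46=0.0217, 1/46=0.0217, 20/46=0.4348, 2/46=0.0435, 21/46=0.4565, 1/46=0.0217
Proportions for Lincoln's Sparrow (n=178): 42/178=0.2360, 34/178=0.1910, 32/178=0.1798, 34/178=0.1910, 32/178=0.1798, 4/178=0.0225
Σ|p₁ᵢ − p₂ᵢ| = 0.2143 + 0.1693 + 0.2550 + 0.1475 + 0.2767 + 0.0008 = 1.0636
D = 1 − ½ × 1.0636 = 1 − 0.53180 = 0.46820
D = 0.46820 < 0.6 → No.

No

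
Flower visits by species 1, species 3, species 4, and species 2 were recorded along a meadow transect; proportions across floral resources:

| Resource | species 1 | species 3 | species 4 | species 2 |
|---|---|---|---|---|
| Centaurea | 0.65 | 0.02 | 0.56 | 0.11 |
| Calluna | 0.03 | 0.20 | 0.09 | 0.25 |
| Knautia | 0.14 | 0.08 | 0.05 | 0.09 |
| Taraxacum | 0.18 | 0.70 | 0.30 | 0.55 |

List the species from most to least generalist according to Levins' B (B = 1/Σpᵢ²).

species 2 > species 4 > species 1 > species 3

Σp_1ᵢ² = 0.65² + 0.03² + 0.14² + 0.18² = 0.4225 + 0.0009 + 0.0196 + 0.0324 = 0.4754
B_1 = 1 / 0.4754 = 2.1035
Σp_3ᵢ² = 0.02² + 0.20² + 0.08² + 0.70² = 0.0004 + 0.0400 + 0.0064 + 0.4900 = 0.5368
B_3 = 1 / 0.5368 = 1.8629
Σp_4ᵢ² = 0.56² + 0.09² + 0.05² + 0.30² = 0.3136 + 0.0081 + 0.0025 + 0.0900 = 0.4142
B_4 = 1 / 0.4142 = 2.4143
Σp_2ᵢ² = 0.11² + 0.25² + 0.09² + 0.55² = 0.0121 + 0.0625 + 0.0081 + 0.3025 = 0.3852
B_2 = 1 / 0.3852 = 2.5961
Ranking by B (broadest → narrowest): species 2 (2.60) > species 4 (2.41) > species 1 (2.10) > species 3 (1.86)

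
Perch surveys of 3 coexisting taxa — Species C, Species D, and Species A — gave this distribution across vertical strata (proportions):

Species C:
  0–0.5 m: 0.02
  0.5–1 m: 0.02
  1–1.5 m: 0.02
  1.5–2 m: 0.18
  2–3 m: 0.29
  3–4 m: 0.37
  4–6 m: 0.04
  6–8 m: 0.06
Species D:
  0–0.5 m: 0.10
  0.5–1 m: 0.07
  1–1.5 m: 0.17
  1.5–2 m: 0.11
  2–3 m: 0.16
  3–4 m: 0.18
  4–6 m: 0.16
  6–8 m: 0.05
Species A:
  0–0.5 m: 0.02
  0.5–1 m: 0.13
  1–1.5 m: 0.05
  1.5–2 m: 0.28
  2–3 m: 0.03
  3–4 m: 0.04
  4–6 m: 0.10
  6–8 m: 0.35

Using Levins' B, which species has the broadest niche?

Species D

Σp_Cᵢ² = 0.02² + 0.02² + 0.02² + 0.18² + 0.29² + 0.37² + 0.04² + 0.06² = 0.0004 + 0.0004 + 0.0004 + 0.0324 + 0.0841 + 0.1369 + 0.0016 + 0.0036 = 0.2598
B_C = 1 / 0.2598 = 3.8491
Σp_Dᵢ² = 0.10² + 0.07² + 0.17² + 0.11² + 0.16² + 0.18² + 0.16² + 0.05² = 0.0100 + 0.0049 + 0.0289 + 0.0121 + 0.0256 + 0.0324 + 0.0256 + 0.0025 = 0.1420
B_D = 1 / 0.1420 = 7.0423
Σp_Aᵢ² = 0.02² + 0.13² + 0.05² + 0.28² + 0.03² + 0.04² + 0.10² + 0.35² = 0.0004 + 0.0169 + 0.0025 + 0.0784 + 0.0009 + 0.0016 + 0.0100 + 0.1225 = 0.2332
B_A = 1 / 0.2332 = 4.2882
Highest B → broadest niche (most generalist): Species D (B = 7.04).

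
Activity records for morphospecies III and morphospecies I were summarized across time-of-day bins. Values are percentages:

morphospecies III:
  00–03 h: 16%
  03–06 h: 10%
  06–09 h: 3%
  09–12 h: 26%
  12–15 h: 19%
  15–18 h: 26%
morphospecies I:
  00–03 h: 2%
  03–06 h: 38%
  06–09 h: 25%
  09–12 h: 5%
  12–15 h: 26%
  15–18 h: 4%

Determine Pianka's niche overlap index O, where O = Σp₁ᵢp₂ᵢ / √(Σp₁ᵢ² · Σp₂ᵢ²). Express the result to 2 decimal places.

0.50

Convert percentages to proportions (divide by 100).
Σ p₁ᵢp₂ᵢ = 0.0032 + 0.0380 + 0.0075 + 0.0130 + 0.0494 + 0.0104 = 0.1215
Σp_1ᵢ² = 0.16² + 0.10² + 0.03² + 0.26² + 0.19² + 0.26² = 0.0256 + 0.0100 + 0.0009 + 0.0676 + 0.0361 + 0.0676 = 0.2078
Σp_2ᵢ² = 0.02² + 0.38² + 0.25² + 0.05² + 0.26² + 0.04² = 0.0004 + 0.1444 + 0.0625 + 0.0025 + 0.0676 + 0.0016 = 0.2790
O = 0.1215 / √(0.2078 × 0.2790) = 0.1215 / 0.24078 = 0.5046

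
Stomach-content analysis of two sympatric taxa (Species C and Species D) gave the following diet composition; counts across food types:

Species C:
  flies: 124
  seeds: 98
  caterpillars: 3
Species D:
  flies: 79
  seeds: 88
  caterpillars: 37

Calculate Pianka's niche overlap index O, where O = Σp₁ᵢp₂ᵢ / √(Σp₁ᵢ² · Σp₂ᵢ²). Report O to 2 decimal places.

Proportions for Species C (n=225): 124/225=0.5511, 98/225=0.4356, 3/225=0.0133
Proportions for Species D (n=204): 79/204=0.3873, 88/204=0.4314, 37/204=0.1814
Σ p₁ᵢp₂ᵢ = 0.213441 + 0.187918 + 0.002413 = 0.403772
Σp_1ᵢ² = 0.5511² + 0.4356² + 0.0133² = 0.303711 + 0.189747 + 0.000177 = 0.493635
Σp_2ᵢ² = 0.3873² + 0.4314² + 0.1814² = 0.150001 + 0.186106 + 0.032906 = 0.369013
O = 0.403772 / √(0.493635 × 0.369013) = 0.403772 / 0.4267994 = 0.9460

0.95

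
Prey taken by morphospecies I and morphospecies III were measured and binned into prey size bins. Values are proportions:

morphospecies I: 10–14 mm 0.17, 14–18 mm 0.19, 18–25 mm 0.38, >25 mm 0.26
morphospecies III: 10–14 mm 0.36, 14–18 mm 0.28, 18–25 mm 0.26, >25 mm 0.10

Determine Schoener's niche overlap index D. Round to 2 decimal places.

Σ|p₁ᵢ − p₂ᵢ| = 0.19 + 0.09 + 0.12 + 0.16 = 0.56
D = 1 − ½ × 0.56 = 1 − 0.280 = 0.7200

0.72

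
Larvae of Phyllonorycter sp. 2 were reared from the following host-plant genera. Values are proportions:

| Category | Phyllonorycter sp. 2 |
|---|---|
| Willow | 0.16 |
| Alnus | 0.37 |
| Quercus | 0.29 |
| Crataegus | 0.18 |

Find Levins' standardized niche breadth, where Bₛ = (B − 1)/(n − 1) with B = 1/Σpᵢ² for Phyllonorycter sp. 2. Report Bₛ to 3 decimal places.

0.861

Σpᵢ² = 0.16² + 0.37² + 0.29² + 0.18² = 0.0256 + 0.1369 + 0.0841 + 0.0324 = 0.2790
B = 1 / 0.2790 = 3.58423
Bₛ = (B − 1)/(n − 1) = (3.58423 − 1)/(4 − 1) = 2.58423/3 = 0.86141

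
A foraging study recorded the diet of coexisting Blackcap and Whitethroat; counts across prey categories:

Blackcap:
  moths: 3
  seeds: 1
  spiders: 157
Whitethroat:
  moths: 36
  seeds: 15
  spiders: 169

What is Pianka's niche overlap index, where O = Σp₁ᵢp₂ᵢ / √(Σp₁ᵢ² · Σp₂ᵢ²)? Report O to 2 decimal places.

Proportions for Blackcap (n=161): 3/161=0.0186, 1/161=0.0062, 157/161=0.9752
Proportions for Whitethroat (n=220): 36/220=0.1636, 15/220=0.0682, 169/220=0.7682
Σ p₁ᵢp₂ᵢ = 0.003043 + 0.000423 + 0.749149 = 0.752615
Σp_1ᵢ² = 0.0186² + 0.0062² + 0.9752² = 0.000346 + 0.000038 + 0.951015 = 0.951399
Σp_2ᵢ² = 0.1636² + 0.0682² + 0.7682² = 0.026765 + 0.004651 + 0.590131 = 0.621547
O = 0.752615 / √(0.951399 × 0.621547) = 0.752615 / 0.7689858 = 0.9787

0.98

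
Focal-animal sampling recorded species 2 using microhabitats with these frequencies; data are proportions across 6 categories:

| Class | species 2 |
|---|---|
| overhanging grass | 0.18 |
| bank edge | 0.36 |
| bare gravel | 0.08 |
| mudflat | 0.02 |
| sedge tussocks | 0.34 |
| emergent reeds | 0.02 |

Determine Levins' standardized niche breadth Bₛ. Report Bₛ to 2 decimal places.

Σpᵢ² = 0.18² + 0.36² + 0.08² + 0.02² + 0.34² + 0.02² = 0.0324 + 0.1296 + 0.0064 + 0.0004 + 0.1156 + 0.0004 = 0.2848
B = 1 / 0.2848 = 3.5112
Bₛ = (B − 1)/(n − 1) = (3.5112 − 1)/(6 − 1) = 2.5112/5 = 0.5022

0.50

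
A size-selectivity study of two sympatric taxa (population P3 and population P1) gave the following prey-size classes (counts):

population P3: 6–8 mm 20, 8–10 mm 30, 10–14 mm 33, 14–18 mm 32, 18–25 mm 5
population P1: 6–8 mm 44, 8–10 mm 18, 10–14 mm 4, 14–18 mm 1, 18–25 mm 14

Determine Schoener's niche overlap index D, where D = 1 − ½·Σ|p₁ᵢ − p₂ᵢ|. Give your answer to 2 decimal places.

Proportions for population P3 (n=120): 20/120=0.1667, 30/120=0.2500, 33/120=0.2750, 32/120=0.2667, 5/120=0.0417
Proportions for population P1 (n=81): 44/81=0.5432, 18/81=0.2222, 4/81=0.0494, 1/81=0.0123, 14/81=0.1728
Σ|p₁ᵢ − p₂ᵢ| = 0.3765 + 0.0278 + 0.2256 + 0.2544 + 0.1311 = 1.0154
D = 1 − ½ × 1.0154 = 1 − 0.50770 = 0.49230

0.49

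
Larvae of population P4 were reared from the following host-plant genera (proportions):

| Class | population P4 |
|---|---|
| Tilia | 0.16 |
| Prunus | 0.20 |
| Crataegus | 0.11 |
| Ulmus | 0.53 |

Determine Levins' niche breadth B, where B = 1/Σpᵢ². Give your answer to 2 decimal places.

2.79

Σpᵢ² = 0.16² + 0.20² + 0.11² + 0.53² = 0.0256 + 0.0400 + 0.0121 + 0.2809 = 0.3586
B = 1 / 0.3586 = 2.7886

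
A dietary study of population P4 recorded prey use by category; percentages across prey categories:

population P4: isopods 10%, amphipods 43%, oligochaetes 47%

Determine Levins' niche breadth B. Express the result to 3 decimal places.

2.405

Convert percentages to proportions (divide by 100).
Σpᵢ² = 0.10² + 0.43² + 0.47² = 0.0100 + 0.1849 + 0.2209 = 0.4158
B = 1 / 0.4158 = 2.40500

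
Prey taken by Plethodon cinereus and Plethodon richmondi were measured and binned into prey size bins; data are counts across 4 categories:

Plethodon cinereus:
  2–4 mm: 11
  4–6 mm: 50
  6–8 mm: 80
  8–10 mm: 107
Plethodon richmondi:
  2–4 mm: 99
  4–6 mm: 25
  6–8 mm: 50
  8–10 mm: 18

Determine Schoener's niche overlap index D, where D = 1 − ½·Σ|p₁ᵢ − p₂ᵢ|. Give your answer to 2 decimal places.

0.53

Proportions for Plethodon cinereus (n=248): 11/248=0.0444, 50/248=0.2016, 80/248=0.3226, 107/248=0.4315
Proportions for Plethodon richmondi (n=192): 99/192=0.5156, 25/192=0.1302, 50/192=0.2604, 18/192=0.0938
Σ|p₁ᵢ − p₂ᵢ| = 0.4712 + 0.0714 + 0.0622 + 0.3377 = 0.9425
D = 1 − ½ × 0.9425 = 1 − 0.47125 = 0.52875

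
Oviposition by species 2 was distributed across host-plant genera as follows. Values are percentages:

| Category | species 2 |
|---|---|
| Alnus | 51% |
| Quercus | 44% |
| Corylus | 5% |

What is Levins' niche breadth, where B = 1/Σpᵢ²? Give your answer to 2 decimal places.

Convert percentages to proportions (divide by 100).
Σpᵢ² = 0.51² + 0.44² + 0.05² = 0.2601 + 0.1936 + 0.0025 = 0.4562
B = 1 / 0.4562 = 2.1920

2.19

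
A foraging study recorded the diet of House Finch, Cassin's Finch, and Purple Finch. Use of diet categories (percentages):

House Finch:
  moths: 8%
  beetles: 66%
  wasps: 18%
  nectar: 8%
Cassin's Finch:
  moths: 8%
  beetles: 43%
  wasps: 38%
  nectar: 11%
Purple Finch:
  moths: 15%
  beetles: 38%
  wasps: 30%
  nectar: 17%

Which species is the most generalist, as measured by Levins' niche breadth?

Purple Finch

Convert percentages to proportions (divide by 100).
Σp_Housᵢ² = 0.08² + 0.66² + 0.18² + 0.08² = 0.0064 + 0.4356 + 0.0324 + 0.0064 = 0.4808
B_Hous = 1 / 0.4808 = 2.0799
Σp_Cassᵢ² = 0.08² + 0.43² + 0.38² + 0.11² = 0.0064 + 0.1849 + 0.1444 + 0.0121 = 0.3478
B_Cass = 1 / 0.3478 = 2.8752
Σp_Purpᵢ² = 0.15² + 0.38² + 0.30² + 0.17² = 0.0225 + 0.1444 + 0.0900 + 0.0289 = 0.2858
B_Purp = 1 / 0.2858 = 3.4990
Highest B → broadest niche (most generalist): Purple Finch (B = 3.50).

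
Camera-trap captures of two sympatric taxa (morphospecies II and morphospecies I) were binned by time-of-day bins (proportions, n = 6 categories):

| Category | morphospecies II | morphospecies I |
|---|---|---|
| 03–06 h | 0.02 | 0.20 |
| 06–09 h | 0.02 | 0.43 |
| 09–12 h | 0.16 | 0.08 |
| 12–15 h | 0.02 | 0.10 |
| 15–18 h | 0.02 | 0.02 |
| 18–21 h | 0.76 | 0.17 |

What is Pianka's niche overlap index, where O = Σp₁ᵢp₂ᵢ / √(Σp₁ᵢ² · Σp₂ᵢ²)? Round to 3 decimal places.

0.388

Σ p₁ᵢp₂ᵢ = 0.0040 + 0.0086 + 0.0128 + 0.0020 + 0.0004 + 0.1292 = 0.1570
Σp_1ᵢ² = 0.02² + 0.02² + 0.16² + 0.02² + 0.02² + 0.76² = 0.0004 + 0.0004 + 0.0256 + 0.0004 + 0.0004 + 0.5776 = 0.6048
Σp_2ᵢ² = 0.20² + 0.43² + 0.08² + 0.10² + 0.02² + 0.17² = 0.0400 + 0.1849 + 0.0064 + 0.0100 + 0.0004 + 0.0289 = 0.2706
O = 0.1570 / √(0.6048 × 0.2706) = 0.1570 / 0.404548 = 0.38809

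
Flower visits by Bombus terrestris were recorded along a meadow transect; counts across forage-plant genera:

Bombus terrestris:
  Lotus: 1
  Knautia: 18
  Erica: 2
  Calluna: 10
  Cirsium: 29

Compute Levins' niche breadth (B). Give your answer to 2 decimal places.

2.83

Proportions for Bombus terrestris (n=60): 1/60=0.0167, 18/60=0.3000, 2/60=0.0333, 10/60=0.1667, 29/60=0.4833
Σpᵢ² = 0.0167² + 0.3000² + 0.0333² + 0.1667² + 0.4833² = 0.000279 + 0.090000 + 0.001109 + 0.027789 + 0.233579 = 0.352756
B = 1 / 0.352756 = 2.8348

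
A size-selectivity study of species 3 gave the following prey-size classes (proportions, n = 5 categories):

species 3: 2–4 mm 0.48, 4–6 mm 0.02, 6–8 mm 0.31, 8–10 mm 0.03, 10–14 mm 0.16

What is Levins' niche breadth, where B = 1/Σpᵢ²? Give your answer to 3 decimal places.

2.830

Σpᵢ² = 0.48² + 0.02² + 0.31² + 0.03² + 0.16² = 0.2304 + 0.0004 + 0.0961 + 0.0009 + 0.0256 = 0.3534
B = 1 / 0.3534 = 2.82965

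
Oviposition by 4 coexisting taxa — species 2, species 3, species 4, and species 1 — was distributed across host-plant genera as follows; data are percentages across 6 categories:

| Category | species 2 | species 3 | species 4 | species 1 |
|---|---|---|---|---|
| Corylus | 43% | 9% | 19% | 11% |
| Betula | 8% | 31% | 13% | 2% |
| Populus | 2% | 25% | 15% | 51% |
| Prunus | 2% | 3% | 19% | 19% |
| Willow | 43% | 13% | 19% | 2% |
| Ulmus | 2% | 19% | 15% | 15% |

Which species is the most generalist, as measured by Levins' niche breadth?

Convert percentages to proportions (divide by 100).
Σp_2ᵢ² = 0.43² + 0.08² + 0.02² + 0.02² + 0.43² + 0.02² = 0.1849 + 0.0064 + 0.0004 + 0.0004 + 0.1849 + 0.0004 = 0.3774
B_2 = 1 / 0.3774 = 2.6497
Σp_3ᵢ² = 0.09² + 0.31² + 0.25² + 0.03² + 0.13² + 0.19² = 0.0081 + 0.0961 + 0.0625 + 0.0009 + 0.0169 + 0.0361 = 0.2206
B_3 = 1 / 0.2206 = 4.5331
Σp_4ᵢ² = 0.19² + 0.13² + 0.15² + 0.19² + 0.19² + 0.15² = 0.0361 + 0.0169 + 0.0225 + 0.0361 + 0.0361 + 0.0225 = 0.1702
B_4 = 1 / 0.1702 = 5.8754
Σp_1ᵢ² = 0.11² + 0.02² + 0.51² + 0.19² + 0.02² + 0.15² = 0.0121 + 0.0004 + 0.2601 + 0.0361 + 0.0004 + 0.0225 = 0.3316
B_1 = 1 / 0.3316 = 3.0157
Highest B → broadest niche (most generalist): species 4 (B = 5.88).

species 4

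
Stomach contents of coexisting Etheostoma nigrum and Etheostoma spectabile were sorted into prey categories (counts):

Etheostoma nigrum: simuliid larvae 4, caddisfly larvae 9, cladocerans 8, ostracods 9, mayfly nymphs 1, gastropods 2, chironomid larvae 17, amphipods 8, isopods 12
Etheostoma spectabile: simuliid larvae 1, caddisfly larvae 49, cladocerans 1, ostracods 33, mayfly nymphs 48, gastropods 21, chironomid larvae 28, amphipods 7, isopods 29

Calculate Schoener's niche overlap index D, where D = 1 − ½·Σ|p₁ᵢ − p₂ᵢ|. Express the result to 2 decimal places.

0.60

Proportions for Etheostoma nigrum (n=70): 4/70=0.0571, 9/70=0.1286, 8/70=0.1143, 9/70=0.1286, 1/70=0.0143, 2/70=0.0286, 17/70=0.2429, 8/70=0.1143, 12/70=0.1714
Proportions for Etheostoma spectabile (n=217): 1/217=0.0046, 49/217=0.2258, 1/217=0.0046, 33/217=0.1521, 48/217=0.2212, 21/217=0.0968, 28/217=0.1290, 7/217=0.0323, 29/217=0.1336
Σ|p₁ᵢ − p₂ᵢ| = 0.0525 + 0.0972 + 0.1097 + 0.0235 + 0.2069 + 0.0682 + 0.1139 + 0.0820 + 0.0378 = 0.7917
D = 1 − ½ × 0.7917 = 1 − 0.39585 = 0.60415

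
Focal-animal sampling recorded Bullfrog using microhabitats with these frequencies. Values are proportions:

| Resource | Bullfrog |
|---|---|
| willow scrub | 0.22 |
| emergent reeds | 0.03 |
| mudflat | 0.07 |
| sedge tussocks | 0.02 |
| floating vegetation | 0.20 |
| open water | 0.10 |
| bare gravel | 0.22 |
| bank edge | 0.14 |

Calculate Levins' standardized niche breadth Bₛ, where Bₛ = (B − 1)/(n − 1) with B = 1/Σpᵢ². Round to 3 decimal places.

Σpᵢ² = 0.22² + 0.03² + 0.07² + 0.02² + 0.20² + 0.10² + 0.22² + 0.14² = 0.0484 + 0.0009 + 0.0049 + 0.0004 + 0.0400 + 0.0100 + 0.0484 + 0.0196 = 0.1726
B = 1 / 0.1726 = 5.79374
Bₛ = (B − 1)/(n − 1) = (5.79374 − 1)/(8 − 1) = 4.79374/7 = 0.68482

0.685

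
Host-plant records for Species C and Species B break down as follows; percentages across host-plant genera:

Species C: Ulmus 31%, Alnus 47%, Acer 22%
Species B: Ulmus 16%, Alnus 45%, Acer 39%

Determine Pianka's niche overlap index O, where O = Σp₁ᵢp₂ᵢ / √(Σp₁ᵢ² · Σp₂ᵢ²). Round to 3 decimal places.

0.931

Convert percentages to proportions (divide by 100).
Σ p₁ᵢp₂ᵢ = 0.0496 + 0.2115 + 0.0858 = 0.3469
Σp_1ᵢ² = 0.31² + 0.47² + 0.22² = 0.0961 + 0.2209 + 0.0484 = 0.3654
Σp_2ᵢ² = 0.16² + 0.45² + 0.39² = 0.0256 + 0.2025 + 0.1521 = 0.3802
O = 0.3469 / √(0.3654 × 0.3802) = 0.3469 / 0.372727 = 0.93071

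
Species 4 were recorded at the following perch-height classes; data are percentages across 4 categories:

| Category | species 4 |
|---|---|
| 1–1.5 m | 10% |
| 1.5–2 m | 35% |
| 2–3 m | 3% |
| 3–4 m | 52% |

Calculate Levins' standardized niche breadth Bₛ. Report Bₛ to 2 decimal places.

0.49

Convert percentages to proportions (divide by 100).
Σpᵢ² = 0.10² + 0.35² + 0.03² + 0.52² = 0.0100 + 0.1225 + 0.0009 + 0.2704 = 0.4038
B = 1 / 0.4038 = 2.4765
Bₛ = (B − 1)/(n − 1) = (2.4765 − 1)/(4 − 1) = 1.4765/3 = 0.4922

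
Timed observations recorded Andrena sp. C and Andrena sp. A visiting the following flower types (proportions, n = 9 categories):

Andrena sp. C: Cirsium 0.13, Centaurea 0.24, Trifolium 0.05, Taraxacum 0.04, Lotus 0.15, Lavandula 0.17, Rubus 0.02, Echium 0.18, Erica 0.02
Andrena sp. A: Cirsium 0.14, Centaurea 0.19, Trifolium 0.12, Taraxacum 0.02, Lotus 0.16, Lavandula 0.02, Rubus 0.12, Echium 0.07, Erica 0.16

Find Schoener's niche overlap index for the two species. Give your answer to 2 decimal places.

Σ|p₁ᵢ − p₂ᵢ| = 0.01 + 0.05 + 0.07 + 0.02 + 0.01 + 0.15 + 0.10 + 0.11 + 0.14 = 0.66
D = 1 − ½ × 0.66 = 1 − 0.330 = 0.6700

0.67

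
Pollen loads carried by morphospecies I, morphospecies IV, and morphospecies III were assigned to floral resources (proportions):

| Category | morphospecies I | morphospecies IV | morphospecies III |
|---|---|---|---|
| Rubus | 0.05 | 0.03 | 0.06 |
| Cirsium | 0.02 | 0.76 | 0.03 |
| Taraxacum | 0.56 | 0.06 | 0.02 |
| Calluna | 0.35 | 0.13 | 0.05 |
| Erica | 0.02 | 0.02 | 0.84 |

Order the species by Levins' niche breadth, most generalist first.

Σp_Iᵢ² = 0.05² + 0.02² + 0.56² + 0.35² + 0.02² = 0.0025 + 0.0004 + 0.3136 + 0.1225 + 0.0004 = 0.4394
B_I = 1 / 0.4394 = 2.2758
Σp_IVᵢ² = 0.03² + 0.76² + 0.06² + 0.13² + 0.02² = 0.0009 + 0.5776 + 0.0036 + 0.0169 + 0.0004 = 0.5994
B_IV = 1 / 0.5994 = 1.6683
Σp_IIIᵢ² = 0.06² + 0.03² + 0.02² + 0.05² + 0.84² = 0.0036 + 0.0009 + 0.0004 + 0.0025 + 0.7056 = 0.7130
B_III = 1 / 0.7130 = 1.4025
Ranking by B (broadest → narrowest): morphospecies I (2.28) > morphospecies IV (1.67) > morphospecies III (1.40)

morphospecies I > morphospecies IV > morphospecies III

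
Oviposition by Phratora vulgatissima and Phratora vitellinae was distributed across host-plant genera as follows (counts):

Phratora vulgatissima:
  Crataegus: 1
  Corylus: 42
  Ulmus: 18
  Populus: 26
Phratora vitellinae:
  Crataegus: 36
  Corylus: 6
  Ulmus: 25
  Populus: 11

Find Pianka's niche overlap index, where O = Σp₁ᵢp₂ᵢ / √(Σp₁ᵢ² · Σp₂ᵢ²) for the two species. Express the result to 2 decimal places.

0.43

Proportions for Phratora vulgatissima (n=87): 1/87=0.0115, 42/87=0.4828, 18/87=0.2069, 26/87=0.2989
Proportions for Phratora vitellinae (n=78): 36/78=0.4615, 6/78=0.0769, 25/78=0.3205, 11/78=0.1410
Σ p₁ᵢp₂ᵢ = 0.005307 + 0.037127 + 0.066311 + 0.042145 = 0.150890
Σp_1ᵢ² = 0.0115² + 0.4828² + 0.2069² + 0.2989² = 0.000132 + 0.233096 + 0.042808 + 0.089341 = 0.365377
Σp_2ᵢ² = 0.4615² + 0.0769² + 0.3205² + 0.1410² = 0.212982 + 0.005914 + 0.102720 + 0.019881 = 0.341497
O = 0.150890 / √(0.365377 × 0.341497) = 0.150890 / 0.3532353 = 0.4272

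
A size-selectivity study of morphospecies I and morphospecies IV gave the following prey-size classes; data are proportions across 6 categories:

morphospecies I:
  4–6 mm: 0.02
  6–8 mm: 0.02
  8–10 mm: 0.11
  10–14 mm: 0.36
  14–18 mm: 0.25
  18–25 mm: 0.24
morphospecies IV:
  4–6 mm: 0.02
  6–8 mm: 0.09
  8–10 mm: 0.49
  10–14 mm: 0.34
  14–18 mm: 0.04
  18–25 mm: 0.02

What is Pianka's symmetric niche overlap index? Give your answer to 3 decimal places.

Σ p₁ᵢp₂ᵢ = 0.0004 + 0.0018 + 0.0539 + 0.1224 + 0.0100 + 0.0048 = 0.1933
Σp_1ᵢ² = 0.02² + 0.02² + 0.11² + 0.36² + 0.25² + 0.24² = 0.0004 + 0.0004 + 0.0121 + 0.1296 + 0.0625 + 0.0576 = 0.2626
Σp_2ᵢ² = 0.02² + 0.09² + 0.49² + 0.34² + 0.04² + 0.02² = 0.0004 + 0.0081 + 0.2401 + 0.1156 + 0.0016 + 0.0004 = 0.3662
O = 0.1933 / √(0.2626 × 0.3662) = 0.1933 / 0.310103 = 0.62334

0.623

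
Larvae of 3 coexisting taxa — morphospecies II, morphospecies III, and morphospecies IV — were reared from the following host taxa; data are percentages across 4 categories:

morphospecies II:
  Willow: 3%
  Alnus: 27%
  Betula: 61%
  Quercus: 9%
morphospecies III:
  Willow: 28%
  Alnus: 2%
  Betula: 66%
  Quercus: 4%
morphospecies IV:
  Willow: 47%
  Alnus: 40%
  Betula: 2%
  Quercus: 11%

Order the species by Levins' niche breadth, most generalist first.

morphospecies IV > morphospecies II > morphospecies III

Convert percentages to proportions (divide by 100).
Σp_IIᵢ² = 0.03² + 0.27² + 0.61² + 0.09² = 0.0009 + 0.0729 + 0.3721 + 0.0081 = 0.4540
B_II = 1 / 0.4540 = 2.2026
Σp_IIIᵢ² = 0.28² + 0.02² + 0.66² + 0.04² = 0.0784 + 0.0004 + 0.4356 + 0.0016 = 0.5160
B_III = 1 / 0.5160 = 1.9380
Σp_IVᵢ² = 0.47² + 0.40² + 0.02² + 0.11² = 0.2209 + 0.1600 + 0.0004 + 0.0121 = 0.3934
B_IV = 1 / 0.3934 = 2.5419
Ranking by B (broadest → narrowest): morphospecies IV (2.54) > morphospecies II (2.20) > morphospecies III (1.94)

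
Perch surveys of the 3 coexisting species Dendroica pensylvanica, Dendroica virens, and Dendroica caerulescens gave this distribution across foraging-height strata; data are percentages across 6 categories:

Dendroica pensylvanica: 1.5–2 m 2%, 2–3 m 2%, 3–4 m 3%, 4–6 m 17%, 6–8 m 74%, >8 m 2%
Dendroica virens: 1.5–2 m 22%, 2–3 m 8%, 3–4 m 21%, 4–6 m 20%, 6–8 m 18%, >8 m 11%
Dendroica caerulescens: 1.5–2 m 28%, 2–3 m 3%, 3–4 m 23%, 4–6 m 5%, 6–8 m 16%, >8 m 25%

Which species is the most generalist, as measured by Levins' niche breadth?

Dendroica virens

Convert percentages to proportions (divide by 100).
Σp_pensᵢ² = 0.02² + 0.02² + 0.03² + 0.17² + 0.74² + 0.02² = 0.0004 + 0.0004 + 0.0009 + 0.0289 + 0.5476 + 0.0004 = 0.5786
B_pens = 1 / 0.5786 = 1.7283
Σp_vireᵢ² = 0.22² + 0.08² + 0.21² + 0.20² + 0.18² + 0.11² = 0.0484 + 0.0064 + 0.0441 + 0.0400 + 0.0324 + 0.0121 = 0.1834
B_vire = 1 / 0.1834 = 5.4526
Σp_caerᵢ² = 0.28² + 0.03² + 0.23² + 0.05² + 0.16² + 0.25² = 0.0784 + 0.0009 + 0.0529 + 0.0025 + 0.0256 + 0.0625 = 0.2228
B_caer = 1 / 0.2228 = 4.4883
Highest B → broadest niche (most generalist): Dendroica virens (B = 5.45).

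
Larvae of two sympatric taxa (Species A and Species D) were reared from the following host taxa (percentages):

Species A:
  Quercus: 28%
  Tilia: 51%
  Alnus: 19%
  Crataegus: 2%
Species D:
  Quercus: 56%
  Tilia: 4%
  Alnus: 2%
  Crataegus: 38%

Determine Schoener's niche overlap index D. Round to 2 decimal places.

0.36

Convert percentages to proportions (divide by 100).
Σ|p₁ᵢ − p₂ᵢ| = 0.28 + 0.47 + 0.17 + 0.36 = 1.28
D = 1 − ½ × 1.28 = 1 − 0.640 = 0.3600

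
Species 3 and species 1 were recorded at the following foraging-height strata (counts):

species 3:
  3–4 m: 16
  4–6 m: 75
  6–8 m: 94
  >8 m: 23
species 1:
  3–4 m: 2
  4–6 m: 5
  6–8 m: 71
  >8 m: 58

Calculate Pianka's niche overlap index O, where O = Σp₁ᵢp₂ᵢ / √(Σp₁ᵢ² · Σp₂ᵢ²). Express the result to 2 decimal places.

Proportions for species 3 (n=208): 16/208=0.0769, 75/208=0.3606, 94/208=0.4519, 23/208=0.1106
Proportions for species 1 (n=136): 2/136=0.0147, 5/136=0.0368, 71/136=0.5221, 58/136=0.4265
Σ p₁ᵢp₂ᵢ = 0.001130 + 0.013270 + 0.235937 + 0.047171 = 0.297508
Σp_1ᵢ² = 0.0769² + 0.3606² + 0.4519² + 0.1106² = 0.005914 + 0.130032 + 0.204214 + 0.012232 = 0.352392
Σp_2ᵢ² = 0.0147² + 0.0368² + 0.5221² + 0.4265² = 0.000216 + 0.001354 + 0.272588 + 0.181902 = 0.456060
O = 0.297508 / √(0.352392 × 0.456060) = 0.297508 / 0.4008889 = 0.7421

0.74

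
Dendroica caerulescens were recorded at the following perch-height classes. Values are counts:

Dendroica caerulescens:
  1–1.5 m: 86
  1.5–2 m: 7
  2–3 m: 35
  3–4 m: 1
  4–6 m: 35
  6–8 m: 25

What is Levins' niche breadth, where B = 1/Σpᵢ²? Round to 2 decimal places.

Proportions for Dendroica caerulescens (n=189): 86/189=0.4550, 7/189=0.0370, 35/189=0.1852, 1/189=0.0053, 35/189=0.1852, 25/189=0.1323
Σpᵢ² = 0.4550² + 0.0370² + 0.1852² + 0.0053² + 0.1852² + 0.1323² = 0.207025 + 0.001369 + 0.034299 + 0.000028 + 0.034299 + 0.017503 = 0.294523
B = 1 / 0.294523 = 3.3953

3.40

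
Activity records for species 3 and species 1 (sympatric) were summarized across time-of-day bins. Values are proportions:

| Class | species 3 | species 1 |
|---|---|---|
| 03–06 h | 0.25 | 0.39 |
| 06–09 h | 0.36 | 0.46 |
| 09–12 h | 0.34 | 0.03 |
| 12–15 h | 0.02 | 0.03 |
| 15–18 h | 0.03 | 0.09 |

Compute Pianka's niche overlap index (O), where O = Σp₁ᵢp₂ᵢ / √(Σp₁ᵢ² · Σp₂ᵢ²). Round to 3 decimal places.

0.814

Σ p₁ᵢp₂ᵢ = 0.0975 + 0.1656 + 0.0102 + 0.0006 + 0.0027 = 0.2766
Σp_1ᵢ² = 0.25² + 0.36² + 0.34² + 0.02² + 0.03² = 0.0625 + 0.1296 + 0.1156 + 0.0004 + 0.0009 = 0.3090
Σp_2ᵢ² = 0.39² + 0.46² + 0.03² + 0.03² + 0.09² = 0.1521 + 0.2116 + 0.0009 + 0.0009 + 0.0081 = 0.3736
O = 0.2766 / √(0.3090 × 0.3736) = 0.2766 / 0.339768 = 0.81408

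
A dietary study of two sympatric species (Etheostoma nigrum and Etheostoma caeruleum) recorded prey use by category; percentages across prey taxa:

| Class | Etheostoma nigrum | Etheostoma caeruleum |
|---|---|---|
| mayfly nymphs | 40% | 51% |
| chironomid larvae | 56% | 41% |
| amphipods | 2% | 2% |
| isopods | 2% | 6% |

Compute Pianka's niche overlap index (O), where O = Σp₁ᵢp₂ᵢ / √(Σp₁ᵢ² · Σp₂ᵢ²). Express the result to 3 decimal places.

Convert percentages to proportions (divide by 100).
Σ p₁ᵢp₂ᵢ = 0.2040 + 0.2296 + 0.0004 + 0.0012 = 0.4352
Σp_1ᵢ² = 0.40² + 0.56² + 0.02² + 0.02² = 0.1600 + 0.3136 + 0.0004 + 0.0004 = 0.4744
Σp_2ᵢ² = 0.51² + 0.41² + 0.02² + 0.06² = 0.2601 + 0.1681 + 0.0004 + 0.0036 = 0.4322
O = 0.4352 / √(0.4744 × 0.4322) = 0.4352 / 0.452809 = 0.96111

0.961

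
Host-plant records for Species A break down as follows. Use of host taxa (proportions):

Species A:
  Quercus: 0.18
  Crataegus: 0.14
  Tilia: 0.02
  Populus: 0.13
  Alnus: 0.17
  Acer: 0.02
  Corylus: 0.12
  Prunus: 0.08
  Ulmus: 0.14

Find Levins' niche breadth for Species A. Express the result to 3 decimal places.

7.194

Σpᵢ² = 0.18² + 0.14² + 0.02² + 0.13² + 0.17² + 0.02² + 0.12² + 0.08² + 0.14² = 0.0324 + 0.0196 + 0.0004 + 0.0169 + 0.0289 + 0.0004 + 0.0144 + 0.0064 + 0.0196 = 0.1390
B = 1 / 0.1390 = 7.19424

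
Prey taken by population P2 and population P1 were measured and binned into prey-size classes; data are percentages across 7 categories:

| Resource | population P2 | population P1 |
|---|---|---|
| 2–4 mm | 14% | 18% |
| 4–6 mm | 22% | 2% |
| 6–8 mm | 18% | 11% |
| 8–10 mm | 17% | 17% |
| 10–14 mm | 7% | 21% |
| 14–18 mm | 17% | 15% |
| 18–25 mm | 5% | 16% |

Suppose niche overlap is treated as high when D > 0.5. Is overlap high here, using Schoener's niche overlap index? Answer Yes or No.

Yes

Convert percentages to proportions (divide by 100).
Σ|p₁ᵢ − p₂ᵢ| = 0.04 + 0.20 + 0.07 + 0.00 + 0.14 + 0.02 + 0.11 = 0.58
D = 1 − ½ × 0.58 = 1 − 0.290 = 0.7100
D = 0.7100 > 0.5 → Yes.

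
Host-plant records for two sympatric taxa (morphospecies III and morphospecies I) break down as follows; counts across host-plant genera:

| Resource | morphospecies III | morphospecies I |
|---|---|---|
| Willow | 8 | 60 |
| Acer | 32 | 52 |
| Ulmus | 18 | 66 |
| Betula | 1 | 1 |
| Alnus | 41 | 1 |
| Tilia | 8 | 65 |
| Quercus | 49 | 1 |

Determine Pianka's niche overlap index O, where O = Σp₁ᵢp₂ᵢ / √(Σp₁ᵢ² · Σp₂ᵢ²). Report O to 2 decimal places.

0.43

Proportions for morphospecies III (n=157): 8/157=0.0510, 32/157=0.2038, 18/157=0.1146, 1/157=0.0064, 41/157=0.2611, 8/157=0.0510, 49/157=0.3121
Proportions for morphospecies I (n=246): 60/246=0.2439, 52/246=0.2114, 66/246=0.2683, 1/246=0.0041, 1/246=0.0041, 65/246=0.2642, 1/246=0.0041
Σ p₁ᵢp₂ᵢ = 0.012439 + 0.043083 + 0.030747 + 0.000026 + 0.001071 + 0.013474 + 0.001280 = 0.102120
Σp_1ᵢ² = 0.0510² + 0.2038² + 0.1146² + 0.0064² + 0.2611² + 0.0510² + 0.3121² = 0.002601 + 0.041534 + 0.013133 + 0.000041 + 0.068173 + 0.002601 + 0.097406 = 0.225489
Σp_2ᵢ² = 0.2439² + 0.2114² + 0.2683² + 0.0041² + 0.0041² + 0.2642² + 0.0041² = 0.059487 + 0.044690 + 0.071985 + 0.000017 + 0.000017 + 0.069802 + 0.000017 = 0.246015
O = 0.102120 / √(0.225489 × 0.246015) = 0.102120 / 0.2355285 = 0.4336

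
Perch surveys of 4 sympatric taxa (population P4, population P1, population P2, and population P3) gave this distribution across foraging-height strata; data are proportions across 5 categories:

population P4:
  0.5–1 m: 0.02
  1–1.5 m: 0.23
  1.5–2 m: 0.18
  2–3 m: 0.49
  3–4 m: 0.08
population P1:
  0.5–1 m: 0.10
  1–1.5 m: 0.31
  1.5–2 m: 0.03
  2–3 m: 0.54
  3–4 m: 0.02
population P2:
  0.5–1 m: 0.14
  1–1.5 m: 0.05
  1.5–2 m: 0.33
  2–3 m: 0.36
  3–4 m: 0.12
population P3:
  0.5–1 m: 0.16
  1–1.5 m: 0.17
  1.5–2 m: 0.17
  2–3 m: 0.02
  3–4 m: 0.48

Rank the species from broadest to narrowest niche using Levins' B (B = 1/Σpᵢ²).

Σp_P4ᵢ² = 0.02² + 0.23² + 0.18² + 0.49² + 0.08² = 0.0004 + 0.0529 + 0.0324 + 0.2401 + 0.0064 = 0.3322
B_P4 = 1 / 0.3322 = 3.0102
Σp_P1ᵢ² = 0.10² + 0.31² + 0.03² + 0.54² + 0.02² = 0.0100 + 0.0961 + 0.0009 + 0.2916 + 0.0004 = 0.3990
B_P1 = 1 / 0.3990 = 2.5063
Σp_P2ᵢ² = 0.14² + 0.05² + 0.33² + 0.36² + 0.12² = 0.0196 + 0.0025 + 0.1089 + 0.1296 + 0.0144 = 0.2750
B_P2 = 1 / 0.2750 = 3.6364
Σp_P3ᵢ² = 0.16² + 0.17² + 0.17² + 0.02² + 0.48² = 0.0256 + 0.0289 + 0.0289 + 0.0004 + 0.2304 = 0.3142
B_P3 = 1 / 0.3142 = 3.1827
Ranking by B (broadest → narrowest): population P2 (3.64) > population P3 (3.18) > population P4 (3.01) > population P1 (2.51)

population P2 > population P3 > population P4 > population P1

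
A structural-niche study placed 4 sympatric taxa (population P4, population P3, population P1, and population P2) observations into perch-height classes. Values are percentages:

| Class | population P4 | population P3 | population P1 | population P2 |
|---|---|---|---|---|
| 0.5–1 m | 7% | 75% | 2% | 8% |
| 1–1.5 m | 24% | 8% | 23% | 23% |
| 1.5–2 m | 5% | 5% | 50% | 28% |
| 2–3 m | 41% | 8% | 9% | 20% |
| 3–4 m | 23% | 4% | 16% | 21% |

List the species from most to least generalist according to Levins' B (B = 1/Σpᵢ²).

population P2 > population P4 > population P1 > population P3

Convert percentages to proportions (divide by 100).
Σp_P4ᵢ² = 0.07² + 0.24² + 0.05² + 0.41² + 0.23² = 0.0049 + 0.0576 + 0.0025 + 0.1681 + 0.0529 = 0.2860
B_P4 = 1 / 0.2860 = 3.4965
Σp_P3ᵢ² = 0.75² + 0.08² + 0.05² + 0.08² + 0.04² = 0.5625 + 0.0064 + 0.0025 + 0.0064 + 0.0016 = 0.5794
B_P3 = 1 / 0.5794 = 1.7259
Σp_P1ᵢ² = 0.02² + 0.23² + 0.50² + 0.09² + 0.16² = 0.0004 + 0.0529 + 0.2500 + 0.0081 + 0.0256 = 0.3370
B_P1 = 1 / 0.3370 = 2.9674
Σp_P2ᵢ² = 0.08² + 0.23² + 0.28² + 0.20² + 0.21² = 0.0064 + 0.0529 + 0.0784 + 0.0400 + 0.0441 = 0.2218
B_P2 = 1 / 0.2218 = 4.5086
Ranking by B (broadest → narrowest): population P2 (4.51) > population P4 (3.50) > population P1 (2.97) > population P3 (1.73)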